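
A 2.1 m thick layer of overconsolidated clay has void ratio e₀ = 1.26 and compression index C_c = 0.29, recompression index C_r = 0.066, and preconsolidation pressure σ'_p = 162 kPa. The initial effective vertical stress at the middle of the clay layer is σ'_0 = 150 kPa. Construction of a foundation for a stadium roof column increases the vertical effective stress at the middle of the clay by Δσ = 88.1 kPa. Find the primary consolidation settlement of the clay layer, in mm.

Final effective stress: σ'_f = 150 + 88.1 = 238.1 kPa.
σ'_f = 238.1 > σ'_p = 162 kPa, so the stress path crosses the preconsolidation pressure — recompression up to σ'_p, then virgin compression beyond:
S_c = H/(1+e₀)·[C_r·log₁₀(σ'_p/σ'_0) + C_c·log₁₀(σ'_f/σ'_p)]
    = 2.1/2.26 × [0.066×log₁₀(162/150) + 0.29×log₁₀(238.1/162)]
    = 0.9292 × [0.002206 + 0.048501] = 0.04712 m

S_c ≈ 47.1 mm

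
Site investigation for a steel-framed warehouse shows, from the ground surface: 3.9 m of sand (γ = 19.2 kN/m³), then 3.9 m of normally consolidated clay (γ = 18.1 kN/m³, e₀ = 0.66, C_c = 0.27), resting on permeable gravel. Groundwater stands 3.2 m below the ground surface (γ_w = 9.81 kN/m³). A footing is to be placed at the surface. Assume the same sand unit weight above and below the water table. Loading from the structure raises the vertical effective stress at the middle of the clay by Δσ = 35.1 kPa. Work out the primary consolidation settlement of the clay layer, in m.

Mid-depth of clay below the ground surface: z = 3.9 + 3.9/2 = 5.85 m.
Total vertical stress at mid-clay: σ_v = 19.2×3.9 + 18.1×1.95 = 110.17 kPa.
Pore pressure: u = 9.81×(5.85 − 3.2) = 25.997 kPa.
Initial effective stress: σ'_0 = σ_v − u = 110.17 − 25.997 = 84.173 kPa.
Final effective stress: σ'_f = σ'_0 + Δσ = 84.173 + 35.1 = 119.27 kPa.
Normally consolidated clay, so the full stress increment lies on the virgin compression line:
S_c = C_c·H/(1+e₀)·log₁₀(σ'_f/σ'_0) = 0.27×3.9/(1+0.66)×log₁₀(119.27/84.173)
    = 0.63434 × 0.15136 = 0.09601 m

S_c ≈ 0.096 m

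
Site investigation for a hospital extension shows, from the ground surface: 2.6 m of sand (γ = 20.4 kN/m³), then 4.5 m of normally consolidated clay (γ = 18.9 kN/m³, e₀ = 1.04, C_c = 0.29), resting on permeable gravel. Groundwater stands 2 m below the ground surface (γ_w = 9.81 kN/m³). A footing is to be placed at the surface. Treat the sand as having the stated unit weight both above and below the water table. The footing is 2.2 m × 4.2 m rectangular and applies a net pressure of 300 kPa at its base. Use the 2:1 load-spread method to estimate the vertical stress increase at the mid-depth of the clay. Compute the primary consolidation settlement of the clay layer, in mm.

S_c ≈ 138 mm

Mid-depth of clay below the ground surface: z = 2.6 + 4.5/2 = 4.85 m.
Total vertical stress at mid-clay: σ_v = 20.4×2.6 + 18.9×2.25 = 95.565 kPa.
Pore pressure: u = 9.81×(4.85 − 2) = 27.959 kPa.
Initial effective stress: σ'_0 = σ_v − u = 95.565 − 27.959 = 67.606 kPa.
Stress increase at mid-clay by the 2:1 spreading method:
Δσ = qBL/((B+z)(L+z)) = 300×2.2×4.2/((2.2+4.85)(4.2+4.85)) = 43.447 kPa
Final effective stress: σ'_f = σ'_0 + Δσ = 67.606 + 43.447 = 111.05 kPa.
Normally consolidated clay, so the full stress increment lies on the virgin compression line:
S_c = C_c·H/(1+e₀)·log₁₀(σ'_f/σ'_0) = 0.29×4.5/(1+1.04)×log₁₀(111.05/67.606)
    = 0.63971 × 0.21553 = 0.1379 m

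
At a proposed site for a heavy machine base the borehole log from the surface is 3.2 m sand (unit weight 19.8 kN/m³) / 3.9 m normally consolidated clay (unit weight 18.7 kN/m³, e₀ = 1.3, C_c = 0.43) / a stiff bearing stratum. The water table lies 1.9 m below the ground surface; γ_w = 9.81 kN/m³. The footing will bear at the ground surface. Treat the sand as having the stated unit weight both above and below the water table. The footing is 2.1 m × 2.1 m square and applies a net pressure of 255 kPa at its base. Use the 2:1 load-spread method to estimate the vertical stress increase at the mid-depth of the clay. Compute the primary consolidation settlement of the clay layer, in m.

S_c ≈ 0.0867 m

Mid-depth of clay below the ground surface: z = 3.2 + 3.9/2 = 5.15 m.
Total vertical stress at mid-clay: σ_v = 19.8×3.2 + 18.7×1.95 = 99.825 kPa.
Pore pressure: u = 9.81×(5.15 − 1.9) = 31.883 kPa.
Initial effective stress: σ'_0 = σ_v − u = 99.825 − 31.883 = 67.942 kPa.
Stress increase at mid-clay by the 2:1 spreading method:
Δσ = qBL/((B+z)(L+z)) = 255×2.1×2.1/((2.1+5.15)(2.1+5.15)) = 21.395 kPa
Final effective stress: σ'_f = σ'_0 + Δσ = 67.942 + 21.395 = 89.337 kPa.
Normally consolidated clay, so the full stress increment lies on the virgin compression line:
S_c = C_c·H/(1+e₀)·log₁₀(σ'_f/σ'_0) = 0.43×3.9/(1+1.3)×log₁₀(89.337/67.942)
    = 0.72913 × 0.11889 = 0.08669 m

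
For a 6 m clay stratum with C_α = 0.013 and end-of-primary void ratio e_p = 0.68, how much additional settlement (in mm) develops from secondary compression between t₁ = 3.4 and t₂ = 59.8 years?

Secondary compression: S_s = C_α·H/(1+e_p)·log₁₀(t₂/t₁)
S_s = 0.013×6/(1+0.68)×log₁₀(59.8/3.4)
    = 0.04643 × 1.245 = 0.05781 m

S_s ≈ 57.8 mm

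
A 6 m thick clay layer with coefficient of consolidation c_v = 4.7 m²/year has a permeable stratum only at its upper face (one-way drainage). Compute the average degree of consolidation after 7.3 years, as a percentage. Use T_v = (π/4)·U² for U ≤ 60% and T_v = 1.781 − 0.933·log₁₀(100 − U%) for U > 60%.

Drainage path length: H_d = H = 6 m (single drainage).
T_v = c_v·t/H_d² = 4.7×7.3/6² = 0.95306.
T_v = 0.95306 corresponds to the U > 60% branch:
U = 1 − 10^((1.781 − T_v)/0.933)/100 = 0.9228

U ≈ 92.3 %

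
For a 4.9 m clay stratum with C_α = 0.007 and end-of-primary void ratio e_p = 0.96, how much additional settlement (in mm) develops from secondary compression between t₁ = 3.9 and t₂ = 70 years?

Secondary compression: S_s = C_α·H/(1+e_p)·log₁₀(t₂/t₁)
S_s = 0.007×4.9/(1+0.96)×log₁₀(70/3.9)
    = 0.0175 × 1.254 = 0.02195 m

S_s ≈ 21.9 mm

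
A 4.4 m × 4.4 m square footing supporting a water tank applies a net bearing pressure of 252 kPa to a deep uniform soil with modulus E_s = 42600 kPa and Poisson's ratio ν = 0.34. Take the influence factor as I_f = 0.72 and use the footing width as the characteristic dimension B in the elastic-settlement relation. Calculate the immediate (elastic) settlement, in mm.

Immediate (elastic) settlement: S_e = q·B·(1−ν²)/E_s · I_f.
S_e = 252 × 4.4 × (1 − 0.34²) / 42600 × 0.72
    = 252 × 4.4 × 0.8844 / 42600 × 0.72
    = 0.01657 m = 16.57 mm

S_e ≈ 16.6 mm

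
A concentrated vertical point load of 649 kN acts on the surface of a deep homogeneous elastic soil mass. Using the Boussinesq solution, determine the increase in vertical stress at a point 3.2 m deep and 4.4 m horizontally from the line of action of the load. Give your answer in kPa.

Boussinesq vertical stress below a point load on an elastic half-space:
Δσ_z = 3P/(2πz²) · [1 + (r/z)²]^(−5/2)
r/z = 4.4/3.2 = 1.375; [1+(r/z)²]^(−5/2) = 0.070392.
Δσ_z = 3×649/(2π×3.2²) × 0.070392 = 30.261 × 0.070392 = 2.13 kPa

Δσ_z ≈ 2.13 kPa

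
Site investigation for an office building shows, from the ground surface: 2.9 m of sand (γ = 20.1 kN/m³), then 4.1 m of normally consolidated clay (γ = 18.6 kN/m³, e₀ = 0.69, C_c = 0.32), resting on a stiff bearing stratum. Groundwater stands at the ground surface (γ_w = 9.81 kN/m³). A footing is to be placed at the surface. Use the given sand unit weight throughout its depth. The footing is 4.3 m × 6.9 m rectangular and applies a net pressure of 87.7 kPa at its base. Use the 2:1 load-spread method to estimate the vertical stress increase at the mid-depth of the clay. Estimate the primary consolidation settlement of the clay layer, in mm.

Mid-depth of clay below the ground surface: z = 2.9 + 4.1/2 = 4.95 m.
Total vertical stress at mid-clay: σ_v = 20.1×2.9 + 18.6×2.05 = 96.42 kPa.
Pore pressure: u = 9.81×(4.95 − 0) = 48.56 kPa.
Initial effective stress: σ'_0 = σ_v − u = 96.42 − 48.56 = 47.86 kPa.
Stress increase at mid-clay by the 2:1 spreading method:
Δσ = qBL/((B+z)(L+z)) = 87.7×4.3×6.9/((4.3+4.95)(6.9+4.95)) = 23.739 kPa
Final effective stress: σ'_f = σ'_0 + Δσ = 47.86 + 23.739 = 71.599 kPa.
Normally consolidated clay, so the full stress increment lies on the virgin compression line:
S_c = C_c·H/(1+e₀)·log₁₀(σ'_f/σ'_0) = 0.32×4.1/(1+0.69)×log₁₀(71.599/47.86)
    = 0.77633 × 0.17493 = 0.1358 m

S_c ≈ 136 mm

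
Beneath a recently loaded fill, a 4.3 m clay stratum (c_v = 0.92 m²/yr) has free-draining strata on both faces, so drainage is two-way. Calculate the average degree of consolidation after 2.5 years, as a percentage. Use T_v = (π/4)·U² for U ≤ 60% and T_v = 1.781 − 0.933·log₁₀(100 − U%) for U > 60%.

Drainage path length: H_d = H/2 = 2.15 m (double drainage).
T_v = c_v·t/H_d² = 0.92×2.5/2.15² = 0.49757.
T_v = 0.49757 corresponds to the U > 60% branch:
U = 1 − 10^((1.781 − T_v)/0.933)/100 = 0.7625

U ≈ 76.3 %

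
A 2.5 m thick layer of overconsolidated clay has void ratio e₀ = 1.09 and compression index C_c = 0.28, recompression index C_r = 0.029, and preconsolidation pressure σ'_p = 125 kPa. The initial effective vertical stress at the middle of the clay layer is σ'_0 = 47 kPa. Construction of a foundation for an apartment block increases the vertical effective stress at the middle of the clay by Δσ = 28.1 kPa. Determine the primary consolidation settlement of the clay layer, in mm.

S_c ≈ 7.06 mm

Final effective stress: σ'_f = 47 + 28.1 = 75.1 kPa.
σ'_f = 75.1 ≤ σ'_p = 125 kPa, so the clay remains overconsolidated and only the recompression index applies:
S_c = C_r·H/(1+e₀)·log₁₀(σ'_f/σ'_0) = 0.029×2.5/2.09×log₁₀(75.1/47)
    = 0.03469 × 0.20354 = 0.007061 m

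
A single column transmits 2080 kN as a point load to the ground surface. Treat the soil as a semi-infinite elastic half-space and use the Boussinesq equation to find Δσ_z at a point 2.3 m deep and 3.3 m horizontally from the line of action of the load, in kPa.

Boussinesq vertical stress below a point load on an elastic half-space:
Δσ_z = 3P/(2πz²) · [1 + (r/z)²]^(−5/2)
r/z = 3.3/2.3 = 1.4348; [1+(r/z)²]^(−5/2) = 0.061121.
Δσ_z = 3×2080/(2π×2.3²) × 0.061121 = 187.74 × 0.061121 = 11.47 kPa

Δσ_z ≈ 11.5 kPa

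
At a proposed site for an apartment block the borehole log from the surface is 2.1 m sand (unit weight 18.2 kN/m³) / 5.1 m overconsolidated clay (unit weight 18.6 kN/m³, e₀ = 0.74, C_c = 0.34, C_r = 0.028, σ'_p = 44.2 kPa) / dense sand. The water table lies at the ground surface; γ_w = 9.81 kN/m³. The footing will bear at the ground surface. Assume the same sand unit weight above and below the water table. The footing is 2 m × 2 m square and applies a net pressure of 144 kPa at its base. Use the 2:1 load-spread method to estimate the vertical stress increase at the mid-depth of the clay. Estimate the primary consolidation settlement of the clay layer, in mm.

S_c ≈ 82.6 mm

Mid-depth of clay below the ground surface: z = 2.1 + 5.1/2 = 4.65 m.
Total vertical stress at mid-clay: σ_v = 18.2×2.1 + 18.6×2.55 = 85.65 kPa.
Pore pressure: u = 9.81×(4.65 − 0) = 45.617 kPa.
Initial effective stress: σ'_0 = σ_v − u = 85.65 − 45.617 = 40.033 kPa.
Stress increase at mid-clay by the 2:1 spreading method:
Δσ = qBL/((B+z)(L+z)) = 144×2×2/((2+4.65)(2+4.65)) = 13.025 kPa
Final effective stress: σ'_f = 40.033 + 13.025 = 53.058 kPa.
σ'_f = 53.058 > σ'_p = 44.2 kPa, so the stress path crosses the preconsolidation pressure — recompression up to σ'_p, then virgin compression beyond:
S_c = H/(1+e₀)·[C_r·log₁₀(σ'_p/σ'_0) + C_c·log₁₀(σ'_f/σ'_p)]
    = 5.1/1.74 × [0.028×log₁₀(44.2/40.033) + 0.34×log₁₀(53.058/44.2)]
    = 2.931 × [0.0012041 + 0.026972] = 0.08258 m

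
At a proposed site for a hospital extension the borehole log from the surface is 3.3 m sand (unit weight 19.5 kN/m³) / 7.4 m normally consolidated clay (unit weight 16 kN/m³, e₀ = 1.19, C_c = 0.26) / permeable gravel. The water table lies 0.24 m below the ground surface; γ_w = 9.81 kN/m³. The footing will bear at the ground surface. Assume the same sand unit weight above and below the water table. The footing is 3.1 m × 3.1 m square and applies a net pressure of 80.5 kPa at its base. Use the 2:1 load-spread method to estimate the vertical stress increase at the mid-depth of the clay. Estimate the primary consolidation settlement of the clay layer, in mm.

Mid-depth of clay below the ground surface: z = 3.3 + 7.4/2 = 7 m.
Total vertical stress at mid-clay: σ_v = 19.5×3.3 + 16×3.7 = 123.55 kPa.
Pore pressure: u = 9.81×(7 − 0.24) = 66.316 kPa.
Initial effective stress: σ'_0 = σ_v − u = 123.55 − 66.316 = 57.234 kPa.
Stress increase at mid-clay by the 2:1 spreading method:
Δσ = qBL/((B+z)(L+z)) = 80.5×3.1×3.1/((3.1+7)(3.1+7)) = 7.5836 kPa
Final effective stress: σ'_f = σ'_0 + Δσ = 57.234 + 7.5836 = 64.818 kPa.
Normally consolidated clay, so the full stress increment lies on the virgin compression line:
S_c = C_c·H/(1+e₀)·log₁₀(σ'_f/σ'_0) = 0.26×7.4/(1+1.19)×log₁₀(64.818/57.234)
    = 0.87854 × 0.054042 = 0.04748 m

S_c ≈ 47.5 mm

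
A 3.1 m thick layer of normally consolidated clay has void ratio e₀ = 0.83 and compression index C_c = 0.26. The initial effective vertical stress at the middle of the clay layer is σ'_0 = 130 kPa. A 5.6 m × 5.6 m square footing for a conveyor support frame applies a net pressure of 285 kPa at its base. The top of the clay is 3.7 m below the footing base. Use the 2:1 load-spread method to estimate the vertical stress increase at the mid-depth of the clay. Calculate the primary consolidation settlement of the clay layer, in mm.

Mid-depth of clay below the footing base: z = 3.7 + 3.1/2 = 5.25 m.
Stress increase at mid-clay by the 2:1 spreading method:
Δσ = qBL/((B+z)(L+z)) = 285×5.6×5.6/((5.6+5.25)(5.6+5.25)) = 75.921 kPa
Final effective stress: σ'_f = σ'_0 + Δσ = 130 + 75.921 = 205.92 kPa.
Normally consolidated clay, so the full stress increment lies on the virgin compression line:
S_c = C_c·H/(1+e₀)·log₁₀(σ'_f/σ'_0) = 0.26×3.1/(1+0.83)×log₁₀(205.92/130)
    = 0.44044 × 0.19976 = 0.08798 m

S_c ≈ 88 mm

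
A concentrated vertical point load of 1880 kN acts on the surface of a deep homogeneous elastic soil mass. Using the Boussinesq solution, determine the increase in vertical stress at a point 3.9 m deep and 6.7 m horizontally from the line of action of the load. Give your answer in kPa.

Boussinesq vertical stress below a point load on an elastic half-space:
Δσ_z = 3P/(2πz²) · [1 + (r/z)²]^(−5/2)
r/z = 6.7/3.9 = 1.7179; [1+(r/z)²]^(−5/2) = 0.032221.
Δσ_z = 3×1880/(2π×3.9²) × 0.032221 = 59.016 × 0.032221 = 1.902 kPa

Δσ_z ≈ 1.9 kPa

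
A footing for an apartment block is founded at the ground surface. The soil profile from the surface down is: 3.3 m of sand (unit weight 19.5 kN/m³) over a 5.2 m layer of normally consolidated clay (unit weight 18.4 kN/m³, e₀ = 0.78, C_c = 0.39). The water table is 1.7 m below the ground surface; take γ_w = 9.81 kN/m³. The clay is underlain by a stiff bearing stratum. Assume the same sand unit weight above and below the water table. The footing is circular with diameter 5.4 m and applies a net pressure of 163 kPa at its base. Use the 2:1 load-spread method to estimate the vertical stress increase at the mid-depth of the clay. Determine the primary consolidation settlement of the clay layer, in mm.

S_c ≈ 209 mm

Mid-depth of clay below the ground surface: z = 3.3 + 5.2/2 = 5.9 m.
Total vertical stress at mid-clay: σ_v = 19.5×3.3 + 18.4×2.6 = 112.19 kPa.
Pore pressure: u = 9.81×(5.9 − 1.7) = 41.202 kPa.
Initial effective stress: σ'_0 = σ_v − u = 112.19 − 41.202 = 70.988 kPa.
Stress increase at mid-clay by the 2:1 spreading method:
Δσ ≈ qD²/(D+z)² = 163×5.4²/(5.4+5.9)² = 37.224 kPa
Final effective stress: σ'_f = σ'_0 + Δσ = 70.988 + 37.224 = 108.21 kPa.
Normally consolidated clay, so the full stress increment lies on the virgin compression line:
S_c = C_c·H/(1+e₀)·log₁₀(σ'_f/σ'_0) = 0.39×5.2/(1+0.78)×log₁₀(108.21/70.988)
    = 1.1393 × 0.18308 = 0.2086 m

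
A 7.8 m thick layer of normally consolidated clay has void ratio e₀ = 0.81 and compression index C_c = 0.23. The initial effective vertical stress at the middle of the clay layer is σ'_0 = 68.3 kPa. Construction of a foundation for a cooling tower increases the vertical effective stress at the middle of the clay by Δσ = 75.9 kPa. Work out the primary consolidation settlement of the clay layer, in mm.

Final effective stress: σ'_f = σ'_0 + Δσ = 68.3 + 75.9 = 144.2 kPa.
Normally consolidated clay, so the full stress increment lies on the virgin compression line:
S_c = C_c·H/(1+e₀)·log₁₀(σ'_f/σ'_0) = 0.23×7.8/(1+0.81)×log₁₀(144.2/68.3)
    = 0.99116 × 0.32454 = 0.3217 m

S_c ≈ 322 mm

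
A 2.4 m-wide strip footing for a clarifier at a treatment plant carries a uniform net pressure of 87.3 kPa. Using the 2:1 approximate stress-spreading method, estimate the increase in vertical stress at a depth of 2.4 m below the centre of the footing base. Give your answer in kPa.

By the 2:1 method the load spreads at 1 horizontal : 2 vertical, so at depth z the loaded area has grown by z in each plan dimension:
Δσ = qB/(B+z) = 87.3×2.4/(2.4+2.4) = 43.65 kPa

Δσ_z ≈ 43.6 kPa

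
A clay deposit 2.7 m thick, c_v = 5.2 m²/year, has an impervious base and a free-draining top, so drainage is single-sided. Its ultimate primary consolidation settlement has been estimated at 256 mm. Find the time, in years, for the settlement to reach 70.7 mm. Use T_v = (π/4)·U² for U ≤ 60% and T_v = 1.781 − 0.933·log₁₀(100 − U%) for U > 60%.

Drainage path length: H_d = H = 2.7 m (single drainage).
U = S(t)/S_ult = 70.7/256 = 0.2762.
U ≤ 60%: T_v = (π/4)·U² = (π/4)×0.27617² = 0.059903.
t = T_v·H_d²/c_v = 0.059903×2.7²/5.2 = 0.08398 years.

t ≈ 0.084 years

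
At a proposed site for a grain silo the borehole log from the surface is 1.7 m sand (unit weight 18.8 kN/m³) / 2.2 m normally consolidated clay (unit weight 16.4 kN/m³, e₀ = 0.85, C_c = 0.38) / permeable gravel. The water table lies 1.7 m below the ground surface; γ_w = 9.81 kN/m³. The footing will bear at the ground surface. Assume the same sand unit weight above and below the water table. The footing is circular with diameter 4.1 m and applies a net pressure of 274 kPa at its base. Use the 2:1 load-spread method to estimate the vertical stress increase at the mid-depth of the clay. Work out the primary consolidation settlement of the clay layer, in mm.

Mid-depth of clay below the ground surface: z = 1.7 + 2.2/2 = 2.8 m.
Total vertical stress at mid-clay: σ_v = 18.8×1.7 + 16.4×1.1 = 50 kPa.
Pore pressure: u = 9.81×(2.8 − 1.7) = 10.791 kPa.
Initial effective stress: σ'_0 = σ_v − u = 50 − 10.791 = 39.209 kPa.
Stress increase at mid-clay by the 2:1 spreading method:
Δσ ≈ qD²/(D+z)² = 274×4.1²/(4.1+2.8)² = 96.743 kPa
Final effective stress: σ'_f = σ'_0 + Δσ = 39.209 + 96.743 = 135.95 kPa.
Normally consolidated clay, so the full stress increment lies on the virgin compression line:
S_c = C_c·H/(1+e₀)·log₁₀(σ'_f/σ'_0) = 0.38×2.2/(1+0.85)×log₁₀(135.95/39.209)
    = 0.45189 × 0.53999 = 0.244 m

S_c ≈ 244 mm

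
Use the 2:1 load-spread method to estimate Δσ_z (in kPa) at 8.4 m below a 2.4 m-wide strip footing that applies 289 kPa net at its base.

By the 2:1 method the load spreads at 1 horizontal : 2 vertical, so at depth z the loaded area has grown by z in each plan dimension:
Δσ = qB/(B+z) = 289×2.4/(2.4+8.4) = 64.222 kPa

Δσ_z ≈ 64.2 kPa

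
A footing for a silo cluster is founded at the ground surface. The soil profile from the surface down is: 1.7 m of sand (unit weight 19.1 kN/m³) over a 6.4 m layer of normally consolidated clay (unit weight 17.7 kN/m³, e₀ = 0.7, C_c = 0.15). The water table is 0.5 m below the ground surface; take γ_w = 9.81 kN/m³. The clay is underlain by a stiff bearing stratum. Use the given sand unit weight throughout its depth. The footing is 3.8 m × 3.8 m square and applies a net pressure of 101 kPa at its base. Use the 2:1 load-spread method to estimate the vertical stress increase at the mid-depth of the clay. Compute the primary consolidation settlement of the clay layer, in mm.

Mid-depth of clay below the ground surface: z = 1.7 + 6.4/2 = 4.9 m.
Total vertical stress at mid-clay: σ_v = 19.1×1.7 + 17.7×3.2 = 89.11 kPa.
Pore pressure: u = 9.81×(4.9 − 0.5) = 43.164 kPa.
Initial effective stress: σ'_0 = σ_v − u = 89.11 − 43.164 = 45.946 kPa.
Stress increase at mid-clay by the 2:1 spreading method:
Δσ = qBL/((B+z)(L+z)) = 101×3.8×3.8/((3.8+4.9)(3.8+4.9)) = 19.269 kPa
Final effective stress: σ'_f = σ'_0 + Δσ = 45.946 + 19.269 = 65.215 kPa.
Normally consolidated clay, so the full stress increment lies on the virgin compression line:
S_c = C_c·H/(1+e₀)·log₁₀(σ'_f/σ'_0) = 0.15×6.4/(1+0.7)×log₁₀(65.215/45.946)
    = 0.56471 × 0.1521 = 0.08589 m

S_c ≈ 85.9 mm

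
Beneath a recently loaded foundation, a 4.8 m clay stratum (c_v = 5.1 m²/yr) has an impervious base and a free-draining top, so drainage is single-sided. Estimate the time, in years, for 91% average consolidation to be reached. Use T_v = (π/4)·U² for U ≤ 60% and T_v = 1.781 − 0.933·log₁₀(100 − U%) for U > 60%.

t ≈ 4.02 years

Drainage path length: H_d = H = 4.8 m (single drainage).
U > 60%: T_v = 1.781 − 0.933·log₁₀(100 − 91) = 0.89069.
t = T_v·H_d²/c_v = 0.89069×4.8²/5.1 = 4.024 years.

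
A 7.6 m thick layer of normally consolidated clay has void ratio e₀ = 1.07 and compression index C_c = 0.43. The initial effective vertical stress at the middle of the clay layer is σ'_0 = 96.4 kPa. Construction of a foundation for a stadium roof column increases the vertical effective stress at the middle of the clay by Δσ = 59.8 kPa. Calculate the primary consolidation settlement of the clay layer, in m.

S_c ≈ 0.331 m

Final effective stress: σ'_f = σ'_0 + Δσ = 96.4 + 59.8 = 156.2 kPa.
Normally consolidated clay, so the full stress increment lies on the virgin compression line:
S_c = C_c·H/(1+e₀)·log₁₀(σ'_f/σ'_0) = 0.43×7.6/(1+1.07)×log₁₀(156.2/96.4)
    = 1.5787 × 0.2096 = 0.3309 m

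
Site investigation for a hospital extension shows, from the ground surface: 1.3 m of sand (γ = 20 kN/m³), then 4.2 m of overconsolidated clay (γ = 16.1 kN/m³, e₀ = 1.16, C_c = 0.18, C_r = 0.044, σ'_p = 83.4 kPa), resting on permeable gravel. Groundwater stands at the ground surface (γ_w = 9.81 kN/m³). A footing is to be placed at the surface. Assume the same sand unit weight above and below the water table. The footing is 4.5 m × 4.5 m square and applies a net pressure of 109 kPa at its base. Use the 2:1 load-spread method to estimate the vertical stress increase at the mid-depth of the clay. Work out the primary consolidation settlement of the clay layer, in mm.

S_c ≈ 31.5 mm

Mid-depth of clay below the ground surface: z = 1.3 + 4.2/2 = 3.4 m.
Total vertical stress at mid-clay: σ_v = 20×1.3 + 16.1×2.1 = 59.81 kPa.
Pore pressure: u = 9.81×(3.4 − 0) = 33.354 kPa.
Initial effective stress: σ'_0 = σ_v − u = 59.81 − 33.354 = 26.456 kPa.
Stress increase at mid-clay by the 2:1 spreading method:
Δσ = qBL/((B+z)(L+z)) = 109×4.5×4.5/((4.5+3.4)(4.5+3.4)) = 35.367 kPa
Final effective stress: σ'_f = 26.456 + 35.367 = 61.823 kPa.
σ'_f = 61.823 ≤ σ'_p = 83.4 kPa, so the clay remains overconsolidated and only the recompression index applies:
S_c = C_r·H/(1+e₀)·log₁₀(σ'_f/σ'_0) = 0.044×4.2/2.16×log₁₀(61.823/26.456)
    = 0.085554 × 0.36863 = 0.03154 m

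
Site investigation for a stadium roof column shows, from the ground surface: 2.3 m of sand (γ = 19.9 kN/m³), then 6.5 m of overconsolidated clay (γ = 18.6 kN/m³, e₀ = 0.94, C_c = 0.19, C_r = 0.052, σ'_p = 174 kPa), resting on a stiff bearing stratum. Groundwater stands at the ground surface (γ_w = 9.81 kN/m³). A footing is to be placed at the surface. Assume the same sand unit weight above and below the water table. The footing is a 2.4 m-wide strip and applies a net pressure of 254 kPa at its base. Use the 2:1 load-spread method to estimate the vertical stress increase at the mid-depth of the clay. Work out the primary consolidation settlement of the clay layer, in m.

S_c ≈ 0.0688 m

Mid-depth of clay below the ground surface: z = 2.3 + 6.5/2 = 5.55 m.
Total vertical stress at mid-clay: σ_v = 19.9×2.3 + 18.6×3.25 = 106.22 kPa.
Pore pressure: u = 9.81×(5.55 − 0) = 54.446 kPa.
Initial effective stress: σ'_0 = σ_v − u = 106.22 − 54.446 = 51.774 kPa.
Stress increase at mid-clay by the 2:1 spreading method:
Δσ = qB/(B+z) = 254×2.4/(2.4+5.55) = 76.679 kPa
Final effective stress: σ'_f = 51.774 + 76.679 = 128.45 kPa.
σ'_f = 128.45 ≤ σ'_p = 174 kPa, so the clay remains overconsolidated and only the recompression index applies:
S_c = C_r·H/(1+e₀)·log₁₀(σ'_f/σ'_0) = 0.052×6.5/1.94×log₁₀(128.45/51.774)
    = 0.17423 × 0.39462 = 0.06875 m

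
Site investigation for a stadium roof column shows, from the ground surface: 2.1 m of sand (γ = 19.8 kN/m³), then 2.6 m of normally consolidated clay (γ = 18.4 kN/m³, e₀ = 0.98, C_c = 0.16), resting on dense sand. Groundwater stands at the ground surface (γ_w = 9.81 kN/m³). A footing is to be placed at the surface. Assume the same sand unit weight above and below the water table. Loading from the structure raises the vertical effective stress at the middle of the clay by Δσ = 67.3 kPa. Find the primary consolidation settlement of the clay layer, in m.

Mid-depth of clay below the ground surface: z = 2.1 + 2.6/2 = 3.4 m.
Total vertical stress at mid-clay: σ_v = 19.8×2.1 + 18.4×1.3 = 65.5 kPa.
Pore pressure: u = 9.81×(3.4 − 0) = 33.354 kPa.
Initial effective stress: σ'_0 = σ_v − u = 65.5 − 33.354 = 32.146 kPa.
Final effective stress: σ'_f = σ'_0 + Δσ = 32.146 + 67.3 = 99.446 kPa.
Normally consolidated clay, so the full stress increment lies on the virgin compression line:
S_c = C_c·H/(1+e₀)·log₁₀(σ'_f/σ'_0) = 0.16×2.6/(1+0.98)×log₁₀(99.446/32.146)
    = 0.2101 × 0.49046 = 0.103 m

S_c ≈ 0.103 m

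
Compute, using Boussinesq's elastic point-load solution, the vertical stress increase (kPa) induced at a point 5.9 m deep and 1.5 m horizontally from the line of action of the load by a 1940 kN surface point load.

Boussinesq vertical stress below a point load on an elastic half-space:
Δσ_z = 3P/(2πz²) · [1 + (r/z)²]^(−5/2)
r/z = 1.5/5.9 = 0.25424; [1+(r/z)²]^(−5/2) = 0.85506.
Δσ_z = 3×1940/(2π×5.9²) × 0.85506 = 26.61 × 0.85506 = 22.75 kPa

Δσ_z ≈ 22.8 kPa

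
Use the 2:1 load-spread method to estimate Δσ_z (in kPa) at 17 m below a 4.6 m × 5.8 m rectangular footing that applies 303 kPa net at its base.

Δσ_z ≈ 16.4 kPa

By the 2:1 method the load spreads at 1 horizontal : 2 vertical, so at depth z the loaded area has grown by z in each plan dimension:
Δσ = qBL/((B+z)(L+z)) = 303×4.6×5.8/((4.6+17)(5.8+17)) = 16.415 kPa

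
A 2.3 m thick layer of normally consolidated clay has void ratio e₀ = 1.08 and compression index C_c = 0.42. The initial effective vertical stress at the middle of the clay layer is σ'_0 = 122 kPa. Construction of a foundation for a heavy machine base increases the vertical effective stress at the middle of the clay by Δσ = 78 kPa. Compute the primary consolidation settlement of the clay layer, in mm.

Final effective stress: σ'_f = σ'_0 + Δσ = 122 + 78 = 200 kPa.
Normally consolidated clay, so the full stress increment lies on the virgin compression line:
S_c = C_c·H/(1+e₀)·log₁₀(σ'_f/σ'_0) = 0.42×2.3/(1+1.08)×log₁₀(200/122)
    = 0.46442 × 0.21467 = 0.0997 m

S_c ≈ 99.7 mm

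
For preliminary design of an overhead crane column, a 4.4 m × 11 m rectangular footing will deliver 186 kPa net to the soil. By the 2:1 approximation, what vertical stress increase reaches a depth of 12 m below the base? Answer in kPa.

By the 2:1 method the load spreads at 1 horizontal : 2 vertical, so at depth z the loaded area has grown by z in each plan dimension:
Δσ = qBL/((B+z)(L+z)) = 186×4.4×11/((4.4+12)(11+12)) = 23.866 kPa

Δσ_z ≈ 23.9 kPa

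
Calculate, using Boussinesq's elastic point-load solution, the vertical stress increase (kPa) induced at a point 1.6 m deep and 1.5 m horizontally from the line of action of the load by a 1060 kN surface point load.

Boussinesq vertical stress below a point load on an elastic half-space:
Δσ_z = 3P/(2πz²) · [1 + (r/z)²]^(−5/2)
r/z = 1.5/1.6 = 0.9375; [1+(r/z)²]^(−5/2) = 0.20665.
Δσ_z = 3×1060/(2π×1.6²) × 0.20665 = 197.7 × 0.20665 = 40.85 kPa

Δσ_z ≈ 40.9 kPa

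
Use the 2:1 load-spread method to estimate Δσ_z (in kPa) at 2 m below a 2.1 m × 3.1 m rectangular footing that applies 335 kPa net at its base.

Δσ_z ≈ 104 kPa

By the 2:1 method the load spreads at 1 horizontal : 2 vertical, so at depth z the loaded area has grown by z in each plan dimension:
Δσ = qBL/((B+z)(L+z)) = 335×2.1×3.1/((2.1+2)(3.1+2)) = 104.3 kPa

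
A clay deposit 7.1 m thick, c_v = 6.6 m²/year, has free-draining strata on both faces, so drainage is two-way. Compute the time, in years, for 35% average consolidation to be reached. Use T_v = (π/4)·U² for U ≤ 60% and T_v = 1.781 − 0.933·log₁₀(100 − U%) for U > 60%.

Drainage path length: H_d = H/2 = 3.55 m (double drainage).
U ≤ 60%: T_v = (π/4)·U² = (π/4)×0.35² = 0.096211.
t = T_v·H_d²/c_v = 0.096211×3.55²/6.6 = 0.1837 years.

t ≈ 0.184 years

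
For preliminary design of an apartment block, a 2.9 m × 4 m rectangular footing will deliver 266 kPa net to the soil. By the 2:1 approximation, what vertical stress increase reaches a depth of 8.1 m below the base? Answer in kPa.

Δσ_z ≈ 23.2 kPa

By the 2:1 method the load spreads at 1 horizontal : 2 vertical, so at depth z the loaded area has grown by z in each plan dimension:
Δσ = qBL/((B+z)(L+z)) = 266×2.9×4/((2.9+8.1)(4+8.1)) = 23.183 kPa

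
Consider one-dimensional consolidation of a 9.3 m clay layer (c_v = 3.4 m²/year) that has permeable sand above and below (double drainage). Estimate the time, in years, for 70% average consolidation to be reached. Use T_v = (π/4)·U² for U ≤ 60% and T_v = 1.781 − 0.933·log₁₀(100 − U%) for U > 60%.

Drainage path length: H_d = H/2 = 4.65 m (double drainage).
U > 60%: T_v = 1.781 − 0.933·log₁₀(100 − 70) = 0.40285.
t = T_v·H_d²/c_v = 0.40285×4.65²/3.4 = 2.562 years.

t ≈ 2.56 years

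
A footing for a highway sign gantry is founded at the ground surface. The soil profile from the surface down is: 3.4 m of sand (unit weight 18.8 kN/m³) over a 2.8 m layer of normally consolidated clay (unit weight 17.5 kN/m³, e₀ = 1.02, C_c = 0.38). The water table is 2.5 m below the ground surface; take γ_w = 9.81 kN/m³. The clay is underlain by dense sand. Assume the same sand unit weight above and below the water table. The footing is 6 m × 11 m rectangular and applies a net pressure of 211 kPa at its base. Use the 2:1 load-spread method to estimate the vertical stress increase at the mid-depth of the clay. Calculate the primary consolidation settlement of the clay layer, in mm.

Mid-depth of clay below the ground surface: z = 3.4 + 2.8/2 = 4.8 m.
Total vertical stress at mid-clay: σ_v = 18.8×3.4 + 17.5×1.4 = 88.42 kPa.
Pore pressure: u = 9.81×(4.8 − 2.5) = 22.563 kPa.
Initial effective stress: σ'_0 = σ_v − u = 88.42 − 22.563 = 65.857 kPa.
Stress increase at mid-clay by the 2:1 spreading method:
Δσ = qBL/((B+z)(L+z)) = 211×6×11/((6+4.8)(11+4.8)) = 81.61 kPa
Final effective stress: σ'_f = σ'_0 + Δσ = 65.857 + 81.61 = 147.47 kPa.
Normally consolidated clay, so the full stress increment lies on the virgin compression line:
S_c = C_c·H/(1+e₀)·log₁₀(σ'_f/σ'_0) = 0.38×2.8/(1+1.02)×log₁₀(147.47/65.857)
    = 0.52673 × 0.3501 = 0.1844 m

S_c ≈ 184 mm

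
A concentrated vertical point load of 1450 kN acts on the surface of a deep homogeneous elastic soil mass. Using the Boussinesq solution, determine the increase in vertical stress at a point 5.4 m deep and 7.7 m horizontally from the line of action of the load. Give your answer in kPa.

Boussinesq vertical stress below a point load on an elastic half-space:
Δσ_z = 3P/(2πz²) · [1 + (r/z)²]^(−5/2)
r/z = 7.7/5.4 = 1.4259; [1+(r/z)²]^(−5/2) = 0.062406.
Δσ_z = 3×1450/(2π×5.4²) × 0.062406 = 23.742 × 0.062406 = 1.482 kPa

Δσ_z ≈ 1.48 kPa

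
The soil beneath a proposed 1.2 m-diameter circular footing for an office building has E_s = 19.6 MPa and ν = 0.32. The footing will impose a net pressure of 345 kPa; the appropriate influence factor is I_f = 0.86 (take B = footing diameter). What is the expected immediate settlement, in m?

Immediate (elastic) settlement: S_e = q·B·(1−ν²)/E_s · I_f.
E_s = 19.6 MPa = 19600 kPa.
S_e = 345 × 1.2 × (1 − 0.32²) / 19600 × 0.86
    = 345 × 1.2 × 0.8976 / 19600 × 0.86
    = 0.01631 m

S_e ≈ 0.0163 m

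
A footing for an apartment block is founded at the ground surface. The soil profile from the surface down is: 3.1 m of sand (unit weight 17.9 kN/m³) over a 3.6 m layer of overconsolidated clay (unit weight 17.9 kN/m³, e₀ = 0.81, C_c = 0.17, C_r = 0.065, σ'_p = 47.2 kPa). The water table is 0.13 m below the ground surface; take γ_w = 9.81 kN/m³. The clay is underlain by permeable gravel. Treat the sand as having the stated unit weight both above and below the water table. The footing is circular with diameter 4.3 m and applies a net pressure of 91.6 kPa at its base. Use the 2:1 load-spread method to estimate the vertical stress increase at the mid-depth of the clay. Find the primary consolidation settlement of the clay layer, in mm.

Mid-depth of clay below the ground surface: z = 3.1 + 3.6/2 = 4.9 m.
Total vertical stress at mid-clay: σ_v = 17.9×3.1 + 17.9×1.8 = 87.71 kPa.
Pore pressure: u = 9.81×(4.9 − 0.13) = 46.794 kPa.
Initial effective stress: σ'_0 = σ_v − u = 87.71 − 46.794 = 40.916 kPa.
Stress increase at mid-clay by the 2:1 spreading method:
Δσ ≈ qD²/(D+z)² = 91.6×4.3²/(4.3+4.9)² = 20.01 kPa
Final effective stress: σ'_f = 40.916 + 20.01 = 60.926 kPa.
σ'_f = 60.926 > σ'_p = 47.2 kPa, so the stress path crosses the preconsolidation pressure — recompression up to σ'_p, then virgin compression beyond:
S_c = H/(1+e₀)·[C_r·log₁₀(σ'_p/σ'_0) + C_c·log₁₀(σ'_f/σ'_p)]
    = 3.6/1.81 × [0.065×log₁₀(47.2/40.916) + 0.17×log₁₀(60.926/47.2)]
    = 1.989 × [0.0040332 + 0.018846] = 0.04551 m

S_c ≈ 45.5 mm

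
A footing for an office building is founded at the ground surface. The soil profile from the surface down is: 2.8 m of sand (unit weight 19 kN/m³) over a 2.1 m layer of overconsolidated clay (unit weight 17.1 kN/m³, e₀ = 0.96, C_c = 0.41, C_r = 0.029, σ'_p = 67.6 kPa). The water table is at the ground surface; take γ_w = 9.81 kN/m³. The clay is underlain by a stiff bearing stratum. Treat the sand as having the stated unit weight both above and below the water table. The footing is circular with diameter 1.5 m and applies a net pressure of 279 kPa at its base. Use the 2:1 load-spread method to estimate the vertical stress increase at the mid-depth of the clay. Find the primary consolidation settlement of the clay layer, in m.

S_c ≈ 0.00681 m

Mid-depth of clay below the ground surface: z = 2.8 + 2.1/2 = 3.85 m.
Total vertical stress at mid-clay: σ_v = 19×2.8 + 17.1×1.05 = 71.155 kPa.
Pore pressure: u = 9.81×(3.85 − 0) = 37.769 kPa.
Initial effective stress: σ'_0 = σ_v − u = 71.155 − 37.769 = 33.386 kPa.
Stress increase at mid-clay by the 2:1 spreading method:
Δσ ≈ qD²/(D+z)² = 279×1.5²/(1.5+3.85)² = 21.932 kPa
Final effective stress: σ'_f = 33.386 + 21.932 = 55.318 kPa.
σ'_f = 55.318 ≤ σ'_p = 67.6 kPa, so the clay remains overconsolidated and only the recompression index applies:
S_c = C_r·H/(1+e₀)·log₁₀(σ'_f/σ'_0) = 0.029×2.1/1.96×log₁₀(55.318/33.386)
    = 0.031071 × 0.2193 = 0.006814 m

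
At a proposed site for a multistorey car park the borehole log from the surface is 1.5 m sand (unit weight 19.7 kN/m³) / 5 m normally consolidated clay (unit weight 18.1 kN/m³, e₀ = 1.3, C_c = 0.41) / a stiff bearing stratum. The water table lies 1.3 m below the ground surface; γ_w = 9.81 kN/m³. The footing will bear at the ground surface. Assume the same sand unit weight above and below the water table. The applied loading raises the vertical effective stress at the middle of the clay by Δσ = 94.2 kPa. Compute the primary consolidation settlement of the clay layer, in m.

S_c ≈ 0.419 m

Mid-depth of clay below the ground surface: z = 1.5 + 5/2 = 4 m.
Total vertical stress at mid-clay: σ_v = 19.7×1.5 + 18.1×2.5 = 74.8 kPa.
Pore pressure: u = 9.81×(4 − 1.3) = 26.487 kPa.
Initial effective stress: σ'_0 = σ_v − u = 74.8 − 26.487 = 48.313 kPa.
Final effective stress: σ'_f = σ'_0 + Δσ = 48.313 + 94.2 = 142.51 kPa.
Normally consolidated clay, so the full stress increment lies on the virgin compression line:
S_c = C_c·H/(1+e₀)·log₁₀(σ'_f/σ'_0) = 0.41×5/(1+1.3)×log₁₀(142.51/48.313)
    = 0.8913 × 0.46978 = 0.4187 m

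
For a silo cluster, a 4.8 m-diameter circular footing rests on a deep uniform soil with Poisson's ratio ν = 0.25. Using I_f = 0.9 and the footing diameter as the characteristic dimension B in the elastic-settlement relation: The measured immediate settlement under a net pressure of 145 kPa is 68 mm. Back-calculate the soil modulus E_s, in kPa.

E_s ≈ 8640 kPa

S_e = q·B·(1−ν²)/E_s · I_f  ⇒  E_s = q·B·(1−ν²)·I_f / S_e.
E_s = 145 × 4.8 × 0.9375 × 0.9 / 0.068 = 8636 kPa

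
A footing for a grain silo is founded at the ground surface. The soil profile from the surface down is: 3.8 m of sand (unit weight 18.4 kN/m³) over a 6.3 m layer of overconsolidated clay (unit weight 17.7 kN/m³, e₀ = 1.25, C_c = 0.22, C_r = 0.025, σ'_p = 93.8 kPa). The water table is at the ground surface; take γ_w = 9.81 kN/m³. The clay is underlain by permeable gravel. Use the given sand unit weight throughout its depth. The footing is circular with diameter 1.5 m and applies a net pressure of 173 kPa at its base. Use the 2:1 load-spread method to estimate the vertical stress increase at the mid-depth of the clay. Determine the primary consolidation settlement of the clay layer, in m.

Mid-depth of clay below the ground surface: z = 3.8 + 6.3/2 = 6.95 m.
Total vertical stress at mid-clay: σ_v = 18.4×3.8 + 17.7×3.15 = 125.67 kPa.
Pore pressure: u = 9.81×(6.95 − 0) = 68.18 kPa.
Initial effective stress: σ'_0 = σ_v − u = 125.67 − 68.18 = 57.49 kPa.
Stress increase at mid-clay by the 2:1 spreading method:
Δσ ≈ qD²/(D+z)² = 173×1.5²/(1.5+6.95)² = 5.4515 kPa
Final effective stress: σ'_f = 57.49 + 5.4515 = 62.942 kPa.
σ'_f = 62.942 ≤ σ'_p = 93.8 kPa, so the clay remains overconsolidated and only the recompression index applies:
S_c = C_r·H/(1+e₀)·log₁₀(σ'_f/σ'_0) = 0.025×6.3/2.25×log₁₀(62.942/57.49)
    = 0.07 × 0.039348 = 0.002754 m

S_c ≈ 0.00275 m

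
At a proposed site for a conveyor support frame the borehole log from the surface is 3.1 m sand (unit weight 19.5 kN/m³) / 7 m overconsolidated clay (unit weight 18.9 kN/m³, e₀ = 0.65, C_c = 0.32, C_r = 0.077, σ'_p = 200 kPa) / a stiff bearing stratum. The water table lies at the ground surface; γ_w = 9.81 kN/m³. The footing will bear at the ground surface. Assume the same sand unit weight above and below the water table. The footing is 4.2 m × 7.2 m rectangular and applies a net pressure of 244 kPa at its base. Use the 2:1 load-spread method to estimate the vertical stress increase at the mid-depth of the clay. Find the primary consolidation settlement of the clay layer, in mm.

Mid-depth of clay below the ground surface: z = 3.1 + 7/2 = 6.6 m.
Total vertical stress at mid-clay: σ_v = 19.5×3.1 + 18.9×3.5 = 126.6 kPa.
Pore pressure: u = 9.81×(6.6 − 0) = 64.746 kPa.
Initial effective stress: σ'_0 = σ_v − u = 126.6 − 64.746 = 61.854 kPa.
Stress increase at mid-clay by the 2:1 spreading method:
Δσ = qBL/((B+z)(L+z)) = 244×4.2×7.2/((4.2+6.6)(7.2+6.6)) = 49.507 kPa
Final effective stress: σ'_f = 61.854 + 49.507 = 111.36 kPa.
σ'_f = 111.36 ≤ σ'_p = 200 kPa, so the clay remains overconsolidated and only the recompression index applies:
S_c = C_r·H/(1+e₀)·log₁₀(σ'_f/σ'_0) = 0.077×7/1.65×log₁₀(111.36/61.854)
    = 0.32666 × 0.25536 = 0.08342 m

S_c ≈ 83.4 mm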